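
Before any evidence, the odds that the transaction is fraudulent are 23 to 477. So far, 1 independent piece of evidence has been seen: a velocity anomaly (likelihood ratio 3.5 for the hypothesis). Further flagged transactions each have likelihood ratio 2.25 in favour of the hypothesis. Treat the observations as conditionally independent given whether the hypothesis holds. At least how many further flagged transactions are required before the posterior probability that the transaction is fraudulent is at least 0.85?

5

Prior odds = 23/477.
Bayes factor of the evidence already in hand = 3.5.
Odds after that evidence = (23/477) × 3.5 = 161/954.
Target odds = 0.85/0.15 = 17/3.
Need 2.25ⁿ ≥ 17/3 ÷ (161/954) = 5406/161.
2.25⁴ = 25.62890625 falls short of 5406/161 but 2.25⁵ = 59049/1024 reaches it, so n = 5.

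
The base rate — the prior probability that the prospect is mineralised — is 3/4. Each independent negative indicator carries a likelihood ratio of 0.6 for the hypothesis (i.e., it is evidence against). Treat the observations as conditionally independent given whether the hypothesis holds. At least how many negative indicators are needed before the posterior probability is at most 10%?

Prior odds: 0.75 ÷ 0.25 = 3.
Likelihood ratio per negative indicator = 0.6.
Target posterior odds = 0.1/0.9 = 1/9.
Require 0.6ⁿ ≤ 1/9 ÷ 3 = 1/27.
0.6⁶ = 729/15625 is still above 1/27 but 0.6⁷ = 2187/78125 is at or below it, so n = 7.

7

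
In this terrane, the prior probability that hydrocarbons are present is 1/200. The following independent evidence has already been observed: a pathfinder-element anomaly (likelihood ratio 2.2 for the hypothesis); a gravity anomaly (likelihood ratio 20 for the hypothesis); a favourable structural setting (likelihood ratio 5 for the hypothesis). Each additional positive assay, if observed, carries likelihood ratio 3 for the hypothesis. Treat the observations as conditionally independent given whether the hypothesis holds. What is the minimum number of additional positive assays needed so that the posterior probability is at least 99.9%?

7

Prior odds = 0.005/0.995 = 1/199.
Combined Bayes factor of the evidence already in hand = 2.2 × 20 × 5 = 220.
Odds after that evidence = (1/199) × 220 = 220/199.
Target odds = 0.999/0.001 = 999.
Need 3ⁿ ≥ 999 ÷ (220/199) = 198801/220.
3⁶ = 729 falls short of 198801/220 but 3⁷ = 2187 reaches it, so n = 7.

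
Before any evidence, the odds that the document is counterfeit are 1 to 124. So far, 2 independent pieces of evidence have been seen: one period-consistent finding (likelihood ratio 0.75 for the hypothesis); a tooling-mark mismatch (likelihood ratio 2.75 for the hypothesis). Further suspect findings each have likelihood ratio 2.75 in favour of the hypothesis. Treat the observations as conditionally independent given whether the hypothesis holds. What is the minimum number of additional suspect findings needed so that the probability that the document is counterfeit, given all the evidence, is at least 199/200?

10

Prior odds = 1/124.
Combined Bayes factor of the evidence already in hand = 0.75 × 2.75 = 2.0625.
Odds after that evidence = (1/124) × 2.0625 = 33/1984.
Target odds = 0.995/0.005 = 199.
Need 2.75ⁿ ≥ 199 ÷ (33/1984) = 394816/33.
2.75⁹ ≈8994.86 falls short of 394816/33 but 2.75¹⁰ ≈24735.9 reaches it, so n = 10.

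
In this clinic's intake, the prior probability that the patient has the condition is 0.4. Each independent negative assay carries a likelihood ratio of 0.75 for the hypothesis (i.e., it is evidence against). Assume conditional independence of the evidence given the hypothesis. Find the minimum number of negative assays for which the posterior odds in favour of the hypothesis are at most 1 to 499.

Prior odds = 0.4/0.6 = 2/3.
Likelihood ratio per negative assay = 0.75.
Target odds = 1/499.
Require 0.75ⁿ ≤ 1/499 ÷ (2/3) = 3/998.
0.75²⁰ ≈0.00317121 is still above 3/998 but 0.75²¹ ≈0.00237841 is at or below it, so n = 21.

21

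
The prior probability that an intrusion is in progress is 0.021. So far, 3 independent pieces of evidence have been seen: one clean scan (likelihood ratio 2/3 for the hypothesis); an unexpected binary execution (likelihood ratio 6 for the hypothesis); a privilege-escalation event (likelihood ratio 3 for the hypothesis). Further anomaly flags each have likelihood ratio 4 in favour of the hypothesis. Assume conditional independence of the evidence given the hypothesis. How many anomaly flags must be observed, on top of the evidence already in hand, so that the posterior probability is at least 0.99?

5

Prior odds = 0.021/0.979 = 21/979.
Combined Bayes factor of the evidence already in hand = (2/3) × 6 × 3 = 12.
Odds after that evidence = (21/979) × 12 = 252/979.
Target odds = 0.99/0.01 = 99.
Need 4ⁿ ≥ 99 ÷ (252/979) = 10769/28.
4⁴ = 256 falls short of 10769/28 but 4⁵ = 1024 reaches it, so n = 5.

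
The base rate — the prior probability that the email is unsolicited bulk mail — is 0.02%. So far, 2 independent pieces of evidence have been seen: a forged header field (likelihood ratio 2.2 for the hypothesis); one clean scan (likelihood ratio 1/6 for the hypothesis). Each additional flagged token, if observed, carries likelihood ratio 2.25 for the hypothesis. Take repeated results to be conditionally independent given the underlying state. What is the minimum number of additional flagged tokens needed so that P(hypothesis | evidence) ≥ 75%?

14

Prior odds = 0.0002/0.9998 = 1/4999.
Combined Bayes factor of the evidence already in hand = 2.2 × (1/6) = 11/30.
Odds after that evidence = (1/4999) × 11/30 = 11/149970.
Target odds = 0.75/0.25 = 3.
Need 2.25ⁿ ≥ 3 ÷ (11/149970) = 449910/11.
2.25¹³ ≈37876.8 falls short of 449910/11 but 2.25¹⁴ ≈85222.7 reaches it, so n = 14.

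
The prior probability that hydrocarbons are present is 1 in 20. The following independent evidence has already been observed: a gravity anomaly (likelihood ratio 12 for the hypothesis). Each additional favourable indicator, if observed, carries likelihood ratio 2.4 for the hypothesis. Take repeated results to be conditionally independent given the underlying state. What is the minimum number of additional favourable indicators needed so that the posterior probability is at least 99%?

6

Prior odds = 0.05/0.95 = 1/19.
Bayes factor of the evidence already in hand = 12.
Odds after that evidence = (1/19) × 12 = 12/19.
Target odds = 0.99/0.01 = 99.
Need 2.4ⁿ ≥ 99 ÷ (12/19) = 156.75.
2.4⁵ = 79.62624 falls short of 156.75 but 2.4⁶ = 2985984/15625 reaches it, so n = 6.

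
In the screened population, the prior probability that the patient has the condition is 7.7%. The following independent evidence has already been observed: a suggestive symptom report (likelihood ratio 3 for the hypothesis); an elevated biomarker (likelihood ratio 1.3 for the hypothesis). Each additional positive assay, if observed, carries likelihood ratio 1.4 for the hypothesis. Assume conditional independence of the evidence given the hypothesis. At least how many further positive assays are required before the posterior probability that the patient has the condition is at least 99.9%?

24

Prior odds = 0.077/0.923 = 77/923.
Combined Bayes factor of the evidence already in hand = 3 × 1.3 = 3.9.
Odds after that evidence = (77/923) × 3.9 = 231/710.
Target odds = 0.999/0.001 = 999.
Need 1.4ⁿ ≥ 999 ÷ (231/710) = 236430/77.
1.4²³ ≈2295.86 falls short of 236430/77 but 1.4²⁴ ≈3214.2 reaches it, so n = 24.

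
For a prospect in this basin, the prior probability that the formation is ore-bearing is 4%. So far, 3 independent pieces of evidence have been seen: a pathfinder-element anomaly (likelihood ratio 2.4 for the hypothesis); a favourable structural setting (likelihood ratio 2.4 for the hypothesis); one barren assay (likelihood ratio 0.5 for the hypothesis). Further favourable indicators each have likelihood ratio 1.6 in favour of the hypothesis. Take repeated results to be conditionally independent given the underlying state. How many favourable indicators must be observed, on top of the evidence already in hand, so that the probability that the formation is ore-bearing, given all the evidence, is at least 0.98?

13

Prior odds = 0.04/0.96 = 1/24.
Combined Bayes factor of the evidence already in hand = 2.4 × 2.4 × 0.5 = 2.88.
Odds after that evidence = (1/24) × 2.88 = 0.12.
Target odds = 0.98/0.02 = 49.
Need 1.6ⁿ ≥ 49 ÷ 0.12 = 1225/3.
1.6¹² ≈281.475 falls short of 1225/3 but 1.6¹³ ≈450.36 reaches it, so n = 13.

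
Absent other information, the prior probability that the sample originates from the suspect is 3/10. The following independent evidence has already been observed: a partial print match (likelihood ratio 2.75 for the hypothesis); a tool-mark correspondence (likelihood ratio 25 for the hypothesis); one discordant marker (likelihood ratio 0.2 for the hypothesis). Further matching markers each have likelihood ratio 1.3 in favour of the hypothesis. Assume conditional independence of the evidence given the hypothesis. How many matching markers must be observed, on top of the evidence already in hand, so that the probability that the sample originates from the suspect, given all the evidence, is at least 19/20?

Prior odds = 0.3/0.7 = 3/7.
Combined Bayes factor of the evidence already in hand = 2.75 × 25 × 0.2 = 13.75.
Odds after that evidence = (3/7) × 13.75 = 165/28.
Target odds = 0.95/0.05 = 19.
Need 1.3ⁿ ≥ 19 ÷ (165/28) = 532/165.
1.3⁴ = 2.8561 falls short of 532/165 but 1.3⁵ = 371293/100000 reaches it, so n = 5.

5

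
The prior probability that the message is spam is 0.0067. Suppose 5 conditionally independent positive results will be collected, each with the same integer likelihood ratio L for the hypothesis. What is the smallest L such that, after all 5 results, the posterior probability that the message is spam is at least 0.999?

Prior odds = 0.0067/0.9933 = 67/9933.
Target odds = 0.999/0.001 = 999.
Need L⁵ ≥ 999 ÷ (67/9933) = 9923067/67.
10⁵ = 100000 < 9923067/67 ≤ 161051 = 11⁵, so L = 11.

11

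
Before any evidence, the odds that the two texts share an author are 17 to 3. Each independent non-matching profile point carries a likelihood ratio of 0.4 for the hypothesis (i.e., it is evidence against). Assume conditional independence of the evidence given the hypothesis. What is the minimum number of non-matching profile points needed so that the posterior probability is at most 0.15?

4

Prior odds = 17/3.
Likelihood ratio per non-matching profile point = 0.4.
Target posterior odds = 0.15/0.85 = 3/17.
Require 0.4ⁿ ≤ 3/17 ÷ (17/3) = 9/289.
0.4³ = 0.064 is still above 9/289 but 0.4⁴ = 0.0256 is at or below it, so n = 4.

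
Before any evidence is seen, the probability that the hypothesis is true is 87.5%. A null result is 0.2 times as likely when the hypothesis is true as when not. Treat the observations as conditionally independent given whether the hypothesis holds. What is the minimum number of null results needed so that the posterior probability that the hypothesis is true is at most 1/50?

4

Prior odds: 0.875 ÷ 0.125 = 7.
Likelihood ratio per null result = 0.2.
Target odds: 0.02 ÷ 0.98 = 1/49.
Need 7 × 0.2ⁿ ≤ 1/49, i.e. 0.2ⁿ ≤ 1/343.
0.2³ = 0.008 is still above 1/343 but 0.2⁴ = 0.0016 is at or below it, so n = 4.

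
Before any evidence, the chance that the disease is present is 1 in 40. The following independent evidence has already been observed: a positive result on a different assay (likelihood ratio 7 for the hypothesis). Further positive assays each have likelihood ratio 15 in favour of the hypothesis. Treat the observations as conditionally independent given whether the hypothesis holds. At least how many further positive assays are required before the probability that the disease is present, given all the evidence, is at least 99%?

3

Prior odds = 0.025/0.975 = 1/39.
Bayes factor of the evidence already in hand = 7.
Odds after that evidence = (1/39) × 7 = 7/39.
Target odds = 0.99/0.01 = 99.
Need 15ⁿ ≥ 99 ÷ (7/39) = 3861/7.
15² = 225 falls short of 3861/7 but 15³ = 3375 reaches it, so n = 3.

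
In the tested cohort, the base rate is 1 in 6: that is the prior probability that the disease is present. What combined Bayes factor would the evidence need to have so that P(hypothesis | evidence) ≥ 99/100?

Prior odds = (1/6)/(5/6) = 0.2.
Target odds = 0.99/0.01 = 99.
Required Bayes factor = 99 ÷ 0.2 = 495.

495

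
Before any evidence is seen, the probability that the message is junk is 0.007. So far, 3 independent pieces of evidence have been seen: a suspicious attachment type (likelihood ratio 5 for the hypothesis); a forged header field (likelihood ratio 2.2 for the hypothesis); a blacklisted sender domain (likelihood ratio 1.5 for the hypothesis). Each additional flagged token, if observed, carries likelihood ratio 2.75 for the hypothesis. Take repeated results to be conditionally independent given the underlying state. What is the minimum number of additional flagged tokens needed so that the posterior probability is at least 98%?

6

Prior odds = 0.007/0.993 = 7/993.
Combined Bayes factor of the evidence already in hand = 5 × 2.2 × 1.5 = 16.5.
Odds after that evidence = (7/993) × 16.5 = 77/662.
Target odds = 0.98/0.02 = 49.
Need 2.75ⁿ ≥ 49 ÷ (77/662) = 4634/11.
2.75⁵ = 161051/1024 falls short of 4634/11 but 2.75⁶ = 1771561/4096 reaches it, so n = 6.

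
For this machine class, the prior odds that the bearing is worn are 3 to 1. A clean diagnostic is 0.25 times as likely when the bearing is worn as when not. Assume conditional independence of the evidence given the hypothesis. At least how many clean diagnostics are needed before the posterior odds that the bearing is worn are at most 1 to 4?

Prior odds = 3.
Likelihood ratio per clean diagnostic = 0.25.
Target odds = 0.25.
Require 0.25ⁿ ≤ 0.25 ÷ 3 = 1/12.
0.25¹ = 0.25 is still above 1/12 but 0.25² = 0.0625 is at or below it, so n = 2.

2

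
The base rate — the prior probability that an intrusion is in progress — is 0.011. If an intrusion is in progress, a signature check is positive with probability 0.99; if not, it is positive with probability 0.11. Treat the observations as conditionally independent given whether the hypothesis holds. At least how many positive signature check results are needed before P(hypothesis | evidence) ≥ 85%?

Prior odds: 0.011 ÷ 0.989 = 11/989.
Likelihood ratio of a positive = 0.99/0.11 = 9.
Target posterior odds = 0.85/0.15 = 17/3.
Need (11/989) × 9ⁿ ≥ 17/3, i.e. 9ⁿ ≥ 16813/33.
9² = 81 falls short of 16813/33 but 9³ = 729 reaches it, so n = 3.

3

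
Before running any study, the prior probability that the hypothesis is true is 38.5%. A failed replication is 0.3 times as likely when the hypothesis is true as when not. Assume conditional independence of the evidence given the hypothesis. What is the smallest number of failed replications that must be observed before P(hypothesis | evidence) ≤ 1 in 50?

Prior odds = 0.385/0.615 = 77/123.
Likelihood ratio per failed replication = 0.3.
Target posterior odds = 0.02/0.98 = 1/49.
Need (77/123) × 0.3ⁿ ≤ 1/49, i.e. 0.3ⁿ ≤ 123/3773.
0.3² = 0.09 is still above 123/3773 but 0.3³ = 0.027 is at or below it, so n = 3.

3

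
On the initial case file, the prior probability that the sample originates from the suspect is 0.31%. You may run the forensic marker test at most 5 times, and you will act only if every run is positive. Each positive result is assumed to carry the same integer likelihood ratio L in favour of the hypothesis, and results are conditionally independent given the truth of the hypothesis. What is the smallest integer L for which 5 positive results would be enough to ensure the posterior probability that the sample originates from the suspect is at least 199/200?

10

Prior odds = 0.0031/0.9969 = 31/9969.
Target odds = 0.995/0.005 = 199.
Need L⁵ ≥ 199 ÷ (31/9969) = 1983831/31.
9⁵ = 59049 < 1983831/31 ≤ 100000 = 10⁵, so L = 10.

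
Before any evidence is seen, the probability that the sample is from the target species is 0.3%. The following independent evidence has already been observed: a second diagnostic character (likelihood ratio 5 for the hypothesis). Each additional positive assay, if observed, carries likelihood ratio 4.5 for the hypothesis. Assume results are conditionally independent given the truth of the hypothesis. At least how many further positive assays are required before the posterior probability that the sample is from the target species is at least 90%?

5

Prior odds = 0.003/0.997 = 3/997.
Bayes factor of the evidence already in hand = 5.
Odds after that evidence = (3/997) × 5 = 15/997.
Target odds = 0.9/0.1 = 9.
Need 4.5ⁿ ≥ 9 ÷ (15/997) = 598.2.
4.5⁴ = 410.0625 falls short of 598.2 but 4.5⁵ = 1845.28125 reaches it, so n = 5.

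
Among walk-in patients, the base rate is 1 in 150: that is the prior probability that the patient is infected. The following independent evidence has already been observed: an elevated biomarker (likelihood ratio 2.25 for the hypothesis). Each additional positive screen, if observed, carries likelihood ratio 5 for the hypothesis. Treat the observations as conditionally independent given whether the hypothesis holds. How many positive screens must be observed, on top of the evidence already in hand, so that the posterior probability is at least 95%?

5

Prior odds = (1/150)/(149/150) = 1/149.
Bayes factor of the evidence already in hand = 2.25.
Odds after that evidence = (1/149) × 2.25 = 9/596.
Target odds = 0.95/0.05 = 19.
Need 5ⁿ ≥ 19 ÷ (9/596) = 11324/9.
5⁴ = 625 falls short of 11324/9 but 5⁵ = 3125 reaches it, so n = 5.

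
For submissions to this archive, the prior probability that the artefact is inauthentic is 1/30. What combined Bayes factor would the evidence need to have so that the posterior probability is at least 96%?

Prior odds = (1/30)/(29/30) = 1/29.
Target odds = 0.96/0.04 = 24.
Required Bayes factor = 24 ÷ (1/29) = 696.

696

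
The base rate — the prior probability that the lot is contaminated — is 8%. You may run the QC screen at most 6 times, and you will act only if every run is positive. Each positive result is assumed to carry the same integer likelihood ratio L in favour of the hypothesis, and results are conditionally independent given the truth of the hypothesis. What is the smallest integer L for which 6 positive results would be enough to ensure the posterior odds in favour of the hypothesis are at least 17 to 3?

3

Prior odds = 0.08/0.92 = 2/23.
Target odds = 17/3.
Need L⁶ ≥ 17/3 ÷ (2/23) = 391/6.
2⁶ = 64 < 391/6 ≤ 729 = 3⁶, so L = 3.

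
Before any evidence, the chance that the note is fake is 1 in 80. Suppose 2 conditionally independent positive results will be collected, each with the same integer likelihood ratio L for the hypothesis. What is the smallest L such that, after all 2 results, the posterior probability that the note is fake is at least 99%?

Prior odds = 0.0125/0.9875 = 1/79.
Target odds = 0.99/0.01 = 99.
Need L² ≥ 99 ÷ (1/79) = 7821.
88² = 7744 < 7821 ≤ 7921 = 89², so L = 89.

89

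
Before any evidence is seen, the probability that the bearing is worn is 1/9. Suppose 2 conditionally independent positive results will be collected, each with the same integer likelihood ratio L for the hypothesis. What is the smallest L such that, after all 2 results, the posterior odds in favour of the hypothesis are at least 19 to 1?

13

Prior odds = (1/9)/(8/9) = 0.125.
Target odds = 19.
Need L² ≥ 19 ÷ 0.125 = 152.
12² = 144 < 152 ≤ 169 = 13², so L = 13.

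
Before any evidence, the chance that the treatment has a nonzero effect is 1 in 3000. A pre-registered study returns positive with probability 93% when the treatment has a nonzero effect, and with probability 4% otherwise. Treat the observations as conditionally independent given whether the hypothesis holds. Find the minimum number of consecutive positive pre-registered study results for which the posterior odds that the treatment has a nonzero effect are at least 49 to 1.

4

Prior odds: (1/3000) ÷ (2999/3000) = 1/2999.
Likelihood ratio of a positive result = 0.93/0.04 = 23.25.
Target odds = 49.
Need (1/2999) × 23.25ⁿ ≥ 49, i.e. 23.25ⁿ ≥ 146951.
23.25³ = 804357/64 falls short of 146951 but 23.25⁴ = 74805201/256 reaches it, so n = 4.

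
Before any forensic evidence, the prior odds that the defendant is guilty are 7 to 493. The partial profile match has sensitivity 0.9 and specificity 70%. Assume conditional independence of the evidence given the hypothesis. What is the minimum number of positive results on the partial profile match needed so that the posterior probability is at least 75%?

Prior odds = 7/493.
False-positive rate = 1 − 0.7 = 0.3; likelihood ratio of a positive = 0.9/0.3 = 3.
Target odds: 0.75 ÷ 0.25 = 3.
Need (7/493) × 3ⁿ ≥ 3, i.e. 3ⁿ ≥ 1479/7.
3⁴ = 81 falls short of 1479/7 but 3⁵ = 243 reaches it, so n = 5.

5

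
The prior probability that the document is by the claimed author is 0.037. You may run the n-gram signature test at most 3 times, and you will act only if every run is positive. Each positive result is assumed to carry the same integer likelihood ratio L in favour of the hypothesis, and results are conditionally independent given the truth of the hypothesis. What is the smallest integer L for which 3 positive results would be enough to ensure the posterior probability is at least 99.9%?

Prior odds = 0.037/0.963 = 37/963.
Target odds = 0.999/0.001 = 999.
Need L³ ≥ 999 ÷ (37/963) = 26001.
29³ = 24389 < 26001 ≤ 27000 = 30³, so L = 30.

30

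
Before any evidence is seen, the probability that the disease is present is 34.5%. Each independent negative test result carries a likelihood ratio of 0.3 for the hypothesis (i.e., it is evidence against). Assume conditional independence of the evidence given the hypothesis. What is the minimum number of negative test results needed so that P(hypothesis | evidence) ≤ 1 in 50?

3

Prior odds: 0.345 ÷ 0.655 = 69/131.
Likelihood ratio per negative test result = 0.3.
Target odds: 0.02 ÷ 0.98 = 1/49.
Require 0.3ⁿ ≤ 1/49 ÷ (69/131) = 131/3381.
0.3² = 0.09 is still above 131/3381 but 0.3³ = 0.027 is at or below it, so n = 3.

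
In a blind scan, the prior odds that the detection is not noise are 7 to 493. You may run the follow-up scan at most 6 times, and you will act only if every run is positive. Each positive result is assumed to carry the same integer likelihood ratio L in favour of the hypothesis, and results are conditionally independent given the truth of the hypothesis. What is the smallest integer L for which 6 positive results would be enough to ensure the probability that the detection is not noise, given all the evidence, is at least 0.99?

5

Prior odds = 7/493.
Target odds = 0.99/0.01 = 99.
Need L⁶ ≥ 99 ÷ (7/493) = 48807/7.
4⁶ = 4096 < 48807/7 ≤ 15625 = 5⁶, so L = 5.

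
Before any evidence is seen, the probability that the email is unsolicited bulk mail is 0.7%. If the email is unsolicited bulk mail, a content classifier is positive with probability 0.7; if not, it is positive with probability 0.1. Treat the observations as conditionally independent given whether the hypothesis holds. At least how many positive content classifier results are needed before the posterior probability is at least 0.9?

Prior odds: 0.007 ÷ 0.993 = 7/993.
Likelihood ratio of a positive = 0.7/0.1 = 7.
Target odds: 0.9 ÷ 0.1 = 9.
Require 7ⁿ ≥ 9 ÷ (7/993) = 8937/7.
7³ = 343 falls short of 8937/7 but 7⁴ = 2401 reaches it, so n = 4.

4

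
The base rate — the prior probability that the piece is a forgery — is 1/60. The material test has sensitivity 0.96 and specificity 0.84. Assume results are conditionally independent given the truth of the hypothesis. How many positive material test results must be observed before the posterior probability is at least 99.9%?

7

Prior odds = (1/60)/(59/60) = 1/59.
False-positive rate = 1 − 0.84 = 0.16; likelihood ratio of a positive = 0.96/0.16 = 6.
Target odds: 0.999 ÷ 0.001 = 999.
Need (1/59) × 6ⁿ ≥ 999, i.e. 6ⁿ ≥ 58941.
6⁶ = 46656 falls short of 58941 but 6⁷ = 279936 reaches it, so n = 7.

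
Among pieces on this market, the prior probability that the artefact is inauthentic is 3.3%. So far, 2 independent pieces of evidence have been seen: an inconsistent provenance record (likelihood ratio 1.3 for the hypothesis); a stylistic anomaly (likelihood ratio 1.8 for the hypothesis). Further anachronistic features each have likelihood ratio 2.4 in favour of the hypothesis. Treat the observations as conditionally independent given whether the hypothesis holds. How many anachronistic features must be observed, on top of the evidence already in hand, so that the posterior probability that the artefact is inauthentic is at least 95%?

Prior odds = 0.033/0.967 = 33/967.
Combined Bayes factor of the evidence already in hand = 1.3 × 1.8 = 2.34.
Odds after that evidence = (33/967) × 2.34 = 3861/48350.
Target odds = 0.95/0.05 = 19.
Need 2.4ⁿ ≥ 19 ÷ (3861/48350) = 918650/3861.
2.4⁶ = 2985984/15625 falls short of 918650/3861 but 2.4⁷ = 35831808/78125 reaches it, so n = 7.

7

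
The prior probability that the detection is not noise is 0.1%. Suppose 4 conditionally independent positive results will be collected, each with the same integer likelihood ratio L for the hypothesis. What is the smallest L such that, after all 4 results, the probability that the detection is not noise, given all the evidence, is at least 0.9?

10

Prior odds = 0.001/0.999 = 1/999.
Target odds = 0.9/0.1 = 9.
Need L⁴ ≥ 9 ÷ (1/999) = 8991.
9⁴ = 6561 < 8991 ≤ 10000 = 10⁴, so L = 10.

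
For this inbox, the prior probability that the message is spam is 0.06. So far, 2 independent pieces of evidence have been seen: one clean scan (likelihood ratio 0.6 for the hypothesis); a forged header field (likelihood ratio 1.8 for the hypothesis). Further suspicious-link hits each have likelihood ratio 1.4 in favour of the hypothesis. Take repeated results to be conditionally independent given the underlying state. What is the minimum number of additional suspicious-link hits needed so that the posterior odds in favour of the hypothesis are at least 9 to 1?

15

Prior odds = 0.06/0.94 = 3/47.
Combined Bayes factor of the evidence already in hand = 0.6 × 1.8 = 1.08.
Odds after that evidence = (3/47) × 1.08 = 81/1175.
Target odds = 9.
Need 1.4ⁿ ≥ 9 ÷ (81/1175) = 1175/9.
1.4¹⁴ ≈111.12 falls short of 1175/9 but 1.4¹⁵ ≈155.568 reaches it, so n = 15.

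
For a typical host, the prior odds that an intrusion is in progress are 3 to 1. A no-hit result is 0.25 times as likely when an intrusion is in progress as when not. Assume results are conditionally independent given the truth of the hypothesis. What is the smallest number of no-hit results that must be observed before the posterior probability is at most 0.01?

Prior odds = 3.
Likelihood ratio per no-hit result = 0.25.
Target posterior odds = 0.01/0.99 = 1/99.
Require 0.25ⁿ ≤ 1/99 ÷ 3 = 1/297.
0.25⁴ = 0.00390625 is still above 1/297 but 0.25⁵ = 1/1024 is at or below it, so n = 5.

5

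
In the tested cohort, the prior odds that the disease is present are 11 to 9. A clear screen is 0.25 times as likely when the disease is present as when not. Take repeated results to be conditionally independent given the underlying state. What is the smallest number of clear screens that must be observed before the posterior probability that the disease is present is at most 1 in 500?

5

Prior odds = 11/9.
Likelihood ratio per clear screen = 0.25.
Target odds: 0.002 ÷ 0.998 = 1/499.
Require 0.25ⁿ ≤ 1/499 ÷ (11/9) = 9/5489.
0.25⁴ = 0.00390625 is still above 9/5489 but 0.25⁵ = 1/1024 is at or below it, so n = 5.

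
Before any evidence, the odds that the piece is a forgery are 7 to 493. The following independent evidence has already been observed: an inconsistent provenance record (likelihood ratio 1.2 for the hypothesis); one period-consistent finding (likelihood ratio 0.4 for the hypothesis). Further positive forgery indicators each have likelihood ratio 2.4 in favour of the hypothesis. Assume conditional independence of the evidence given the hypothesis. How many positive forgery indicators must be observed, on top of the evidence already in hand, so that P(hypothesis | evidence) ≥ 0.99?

11

Prior odds = 7/493.
Combined Bayes factor of the evidence already in hand = 1.2 × 0.4 = 0.48.
Odds after that evidence = (7/493) × 0.48 = 84/12325.
Target odds = 0.99/0.01 = 99.
Need 2.4ⁿ ≥ 99 ÷ (84/12325) = 406725/28.
2.4¹⁰ ≈6340.34 falls short of 406725/28 but 2.4¹¹ ≈15216.8 reaches it, so n = 11.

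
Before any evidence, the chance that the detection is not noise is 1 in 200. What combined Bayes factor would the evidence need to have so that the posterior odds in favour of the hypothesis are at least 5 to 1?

995

Prior odds = 0.005/0.995 = 1/199.
Target odds = 5.
Required Bayes factor = 5 ÷ (1/199) = 995.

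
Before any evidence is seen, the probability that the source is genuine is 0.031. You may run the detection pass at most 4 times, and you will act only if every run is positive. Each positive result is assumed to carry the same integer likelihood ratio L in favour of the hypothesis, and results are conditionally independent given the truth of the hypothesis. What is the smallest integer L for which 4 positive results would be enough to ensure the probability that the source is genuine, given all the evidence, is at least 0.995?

Prior odds = 0.031/0.969 = 31/969.
Target odds = 0.995/0.005 = 199.
Need L⁴ ≥ 199 ÷ (31/969) = 192831/31.
8⁴ = 4096 < 192831/31 ≤ 6561 = 9⁴, so L = 9.

9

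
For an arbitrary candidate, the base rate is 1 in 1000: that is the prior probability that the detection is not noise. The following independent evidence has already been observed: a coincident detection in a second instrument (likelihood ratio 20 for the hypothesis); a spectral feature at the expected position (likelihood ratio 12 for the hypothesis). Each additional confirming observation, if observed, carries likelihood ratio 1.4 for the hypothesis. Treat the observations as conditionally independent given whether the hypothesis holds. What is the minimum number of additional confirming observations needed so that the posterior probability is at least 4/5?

Prior odds = 0.001/0.999 = 1/999.
Combined Bayes factor of the evidence already in hand = 20 × 12 = 240.
Odds after that evidence = (1/999) × 240 = 80/333.
Target odds = 0.8/0.2 = 4.
Need 1.4ⁿ ≥ 4 ÷ (80/333) = 16.65.
1.4⁸ = 5764801/390625 falls short of 16.65 but 1.4⁹ = 40353607/1953125 reaches it, so n = 9.

9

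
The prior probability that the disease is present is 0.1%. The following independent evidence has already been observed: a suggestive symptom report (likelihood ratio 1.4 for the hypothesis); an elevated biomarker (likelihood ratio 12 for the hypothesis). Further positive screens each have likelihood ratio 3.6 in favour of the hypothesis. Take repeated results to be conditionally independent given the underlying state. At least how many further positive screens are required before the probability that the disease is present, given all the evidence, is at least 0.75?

Prior odds = 0.001/0.999 = 1/999.
Combined Bayes factor of the evidence already in hand = 1.4 × 12 = 16.8.
Odds after that evidence = (1/999) × 16.8 = 28/1665.
Target odds = 0.75/0.25 = 3.
Need 3.6ⁿ ≥ 3 ÷ (28/1665) = 4995/28.
3.6⁴ = 167.9616 falls short of 4995/28 but 3.6⁵ = 604.66176 reaches it, so n = 5.

5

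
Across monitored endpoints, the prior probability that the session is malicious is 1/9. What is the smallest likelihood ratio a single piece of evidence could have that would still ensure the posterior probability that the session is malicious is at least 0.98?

392

Prior odds = (1/9)/(8/9) = 0.125.
Target odds = 0.98/0.02 = 49.
Required Bayes factor = 49 ÷ 0.125 = 392.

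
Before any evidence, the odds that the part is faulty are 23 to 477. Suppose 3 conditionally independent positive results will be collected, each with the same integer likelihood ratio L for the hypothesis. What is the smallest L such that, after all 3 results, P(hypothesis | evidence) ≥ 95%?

Prior odds = 23/477.
Target odds = 0.95/0.05 = 19.
Need L³ ≥ 19 ÷ (23/477) = 9063/23.
7³ = 343 < 9063/23 ≤ 512 = 8³, so L = 8.

8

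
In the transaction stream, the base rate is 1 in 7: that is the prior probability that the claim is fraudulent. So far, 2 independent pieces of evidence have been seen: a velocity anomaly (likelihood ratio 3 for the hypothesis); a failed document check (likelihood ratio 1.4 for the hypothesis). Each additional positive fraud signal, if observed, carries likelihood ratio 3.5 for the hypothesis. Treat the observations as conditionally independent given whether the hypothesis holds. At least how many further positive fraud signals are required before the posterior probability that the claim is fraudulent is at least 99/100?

Prior odds = (1/7)/(6/7) = 1/6.
Combined Bayes factor of the evidence already in hand = 3 × 1.4 = 4.2.
Odds after that evidence = (1/6) × 4.2 = 0.7.
Target odds = 0.99/0.01 = 99.
Need 3.5ⁿ ≥ 99 ÷ 0.7 = 990/7.
3.5³ = 42.875 falls short of 990/7 but 3.5⁴ = 150.0625 reaches it, so n = 4.

4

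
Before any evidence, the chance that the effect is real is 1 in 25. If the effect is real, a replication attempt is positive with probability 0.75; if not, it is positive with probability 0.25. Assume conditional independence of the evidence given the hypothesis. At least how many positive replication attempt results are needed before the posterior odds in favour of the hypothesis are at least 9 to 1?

Prior odds = 0.04/0.96 = 1/24.
Likelihood ratio of a positive = 0.75/0.25 = 3.
Target odds = 9.
Need (1/24) × 3ⁿ ≥ 9, i.e. 3ⁿ ≥ 216.
3⁴ = 81 falls short of 216 but 3⁵ = 243 reaches it, so n = 5.

5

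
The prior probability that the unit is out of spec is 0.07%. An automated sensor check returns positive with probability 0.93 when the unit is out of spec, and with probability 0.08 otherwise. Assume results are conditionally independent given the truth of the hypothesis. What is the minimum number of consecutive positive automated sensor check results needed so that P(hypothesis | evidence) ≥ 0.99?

5

Prior odds: 0.0007 ÷ 0.9993 = 7/9993.
Likelihood ratio of a positive result = 0.93/0.08 = 11.625.
Target posterior odds = 0.99/0.01 = 99.
Require 11.625ⁿ ≥ 99 ÷ (7/9993) = 989307/7.
11.625⁴ = 74805201/4096 falls short of 989307/7 but 11.625⁵ ≈212307 reaches it, so n = 5.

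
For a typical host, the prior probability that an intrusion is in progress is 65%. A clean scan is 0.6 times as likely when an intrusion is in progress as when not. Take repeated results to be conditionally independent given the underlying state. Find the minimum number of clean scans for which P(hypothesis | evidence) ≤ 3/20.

5

Prior odds = 0.65/0.35 = 13/7.
Likelihood ratio per clean scan = 0.6.
Target posterior odds = 0.15/0.85 = 3/17.
Need (13/7) × 0.6ⁿ ≤ 3/17, i.e. 0.6ⁿ ≤ 21/221.
0.6⁴ = 0.1296 is still above 21/221 but 0.6⁵ = 0.07776 is at or below it, so n = 5.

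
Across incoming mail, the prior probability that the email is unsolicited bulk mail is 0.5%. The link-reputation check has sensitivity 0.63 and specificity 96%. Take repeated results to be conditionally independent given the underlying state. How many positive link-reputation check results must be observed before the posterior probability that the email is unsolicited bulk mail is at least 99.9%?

Prior odds: 0.005 ÷ 0.995 = 1/199.
False-positive rate = 1 − 0.96 = 0.04; likelihood ratio of a positive = 0.63/0.04 = 15.75.
Target odds: 0.999 ÷ 0.001 = 999.
Need (1/199) × 15.75ⁿ ≥ 999, i.e. 15.75ⁿ ≥ 198801.
15.75⁴ = 15752961/256 falls short of 198801 but 15.75⁵ = 992436543/1024 reaches it, so n = 5.

5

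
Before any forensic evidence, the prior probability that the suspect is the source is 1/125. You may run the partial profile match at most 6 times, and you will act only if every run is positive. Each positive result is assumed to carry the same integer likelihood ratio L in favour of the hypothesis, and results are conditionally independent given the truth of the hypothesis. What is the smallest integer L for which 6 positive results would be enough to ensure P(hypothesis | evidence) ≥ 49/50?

5

Prior odds = 0.008/0.992 = 1/124.
Target odds = 0.98/0.02 = 49.
Need L⁶ ≥ 49 ÷ (1/124) = 6076.
4⁶ = 4096 < 6076 ≤ 15625 = 5⁶, so L = 5.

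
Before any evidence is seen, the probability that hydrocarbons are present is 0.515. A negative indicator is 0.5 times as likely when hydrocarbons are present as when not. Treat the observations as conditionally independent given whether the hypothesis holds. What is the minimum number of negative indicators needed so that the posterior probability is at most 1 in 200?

8

Prior odds: 0.515 ÷ 0.485 = 103/97.
Likelihood ratio per negative indicator = 0.5.
Target posterior odds = 0.005/0.995 = 1/199.
Require 0.5ⁿ ≤ 1/199 ÷ (103/97) = 97/20497.
0.5⁷ = 0.0078125 is still above 97/20497 but 0.5⁸ = 0.00390625 is at or below it, so n = 8.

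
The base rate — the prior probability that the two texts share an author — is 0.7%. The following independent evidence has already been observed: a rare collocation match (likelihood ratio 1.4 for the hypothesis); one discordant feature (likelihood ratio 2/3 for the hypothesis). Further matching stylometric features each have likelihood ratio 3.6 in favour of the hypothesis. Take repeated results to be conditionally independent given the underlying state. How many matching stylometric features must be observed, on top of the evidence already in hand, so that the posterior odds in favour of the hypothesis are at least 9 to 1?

Prior odds = 0.007/0.993 = 7/993.
Combined Bayes factor of the evidence already in hand = 1.4 × (2/3) = 14/15.
Odds after that evidence = (7/993) × 14/15 = 98/14895.
Target odds = 9.
Need 3.6ⁿ ≥ 9 ÷ (98/14895) = 134055/98.
3.6⁵ = 604.66176 falls short of 134055/98 but 3.6⁶ = 34012224/15625 reaches it, so n = 6.

6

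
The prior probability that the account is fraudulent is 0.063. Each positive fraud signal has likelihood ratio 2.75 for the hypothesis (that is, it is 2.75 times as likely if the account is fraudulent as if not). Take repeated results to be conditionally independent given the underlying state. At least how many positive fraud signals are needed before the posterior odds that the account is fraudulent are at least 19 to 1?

6

Prior odds: 0.063 ÷ 0.937 = 63/937.
Likelihood ratio per positive fraud signal = 2.75.
Target odds = 19.
Require 2.75ⁿ ≥ 19 ÷ (63/937) = 17803/63.
2.75⁵ = 161051/1024 falls short of 17803/63 but 2.75⁶ = 1771561/4096 reaches it, so n = 6.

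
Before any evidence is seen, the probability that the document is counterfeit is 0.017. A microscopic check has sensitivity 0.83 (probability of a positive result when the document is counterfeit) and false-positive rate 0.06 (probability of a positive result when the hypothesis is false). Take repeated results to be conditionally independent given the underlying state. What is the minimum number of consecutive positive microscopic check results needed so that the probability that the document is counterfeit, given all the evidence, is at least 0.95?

Prior odds: 0.017 ÷ 0.983 = 17/983.
Likelihood ratio of a positive result = 0.83/0.06 = 83/6.
Target odds: 0.95 ÷ 0.05 = 19.
Need (17/983) × (83/6)ⁿ ≥ 19, i.e. (83/6)ⁿ ≥ 18677/17.
(83/6)² = 6889/36 falls short of 18677/17 but (83/6)³ = 571787/216 reaches it, so n = 3.

3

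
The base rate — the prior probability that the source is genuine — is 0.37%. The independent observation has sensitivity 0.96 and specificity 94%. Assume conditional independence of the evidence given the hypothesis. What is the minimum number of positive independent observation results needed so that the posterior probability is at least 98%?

4

Prior odds = 0.0037/0.9963 = 37/9963.
False-positive rate = 1 − 0.94 = 0.06; likelihood ratio of a positive = 0.96/0.06 = 16.
Target odds: 0.98 ÷ 0.02 = 49.
Need (37/9963) × 16ⁿ ≥ 49, i.e. 16ⁿ ≥ 488187/37.
16³ = 4096 falls short of 488187/37 but 16⁴ = 65536 reaches it, so n = 4.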